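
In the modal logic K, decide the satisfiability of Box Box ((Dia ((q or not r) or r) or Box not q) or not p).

1. Box Box ((Dia ((q or not r) or r) or Box not q) or not p), w0

Satisfiable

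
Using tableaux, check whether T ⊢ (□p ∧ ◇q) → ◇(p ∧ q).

Yes, valid

Tableau for the negation ¬((□p ∧ ◇q) → ◇(p ∧ q)):
1. ¬((□p ∧ ◇q) → ◇(p ∧ q)), 0
2. □p ∧ ◇q, 0
3. ¬◇(p ∧ q), 0
4. □p, 0
5. ◇q, 0
6. ¬(p ∧ q), 0
7. p, 0
8. ¬q, 0
9. q, 1
10. ¬(p ∧ q), 1
11. p, 1
12. ¬q, 1
Accessibility: 0R0, 0R1, 1R1
Branch closes: q and ¬q both at 1.
Every branch of the negation's tableau closes; the branch above is one of them.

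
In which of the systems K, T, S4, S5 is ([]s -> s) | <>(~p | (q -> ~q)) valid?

T, S4, S5

T-tableau for the negation ~(([]s -> s) | <>(~p | (q -> ~q))):
1. ~(([]s -> s) | <>(~p | (q -> ~q))), 0
2. ~([]s -> s), 0
3. ~<>(~p | (q -> ~q)), 0
4. []s, 0
5. ~s, 0
6. ~(~p | (q -> ~q)), 0
7. p, 0
8. ~(q -> ~q), 0
9. q, 0
10. s, 0
Accessibility: 0R0
Branch closes: s and ~s both at 0.
Every branch closes (one shown): valid in T, hence also in S4, S5 (every theorem of T is a theorem of S4 and S5).
K-tableau for the negation ~(([]s -> s) | <>(~p | (q -> ~q))):
1. ~(([]s -> s) | <>(~p | (q -> ~q))), 0
2. ~([]s -> s), 0
3. ~<>(~p | (q -> ~q)), 0
4. []s, 0
5. ~s, 0
Complete open branch: countermodel on a K-frame, so not valid in K.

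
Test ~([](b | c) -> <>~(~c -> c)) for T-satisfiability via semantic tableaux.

1. ~([](b | c) -> <>~(~c -> c)), u
2. [](b | c), u
3. ~<>~(~c -> c), u
4. b | c, u
5. ~c -> c, u
6. c, u
Accessibility: uRu

Satisfiable (open branch found)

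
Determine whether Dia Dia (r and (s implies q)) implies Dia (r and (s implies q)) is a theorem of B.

Not valid

Tableau for the negation not (Dia Dia (r and (s implies q)) implies Dia (r and (s implies q))):
1. not (Dia Dia (r and (s implies q)) implies Dia (r and (s implies q))), 0
2. Dia Dia (r and (s implies q)), 0
3. not Dia (r and (s implies q)), 0
4. not (r and (s implies q)), 0
5. not (s implies q), 0
6. s, 0
7. not q, 0
8. Dia (r and (s implies q)), 1
9. not (r and (s implies q)), 1
10. not (s implies q), 1
11. s, 1
12. not q, 1
13. r and (s implies q), 2
14. r, 2
15. s implies q, 2
16. q, 2
Accessibility: 0R0, 0R1, 1R0, 1R1, 1R2, 2R1, 2R2
The negation has an open branch (countermodel exists).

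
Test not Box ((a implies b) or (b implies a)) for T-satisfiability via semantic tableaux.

1. not Box ((a implies b) or (b implies a)), w0
2. not ((a implies b) or (b implies a)), w1
3. not (a implies b), w1
4. not (b implies a), w1
5. a, w1
6. not b, w1
7. b, w1
8. not a, w1
Accessibility: w0Rw0, w0Rw1, w1Rw1
Branch closes: b and not b both at w1.
(One branch shown.) All branches close.

Unsatisfiable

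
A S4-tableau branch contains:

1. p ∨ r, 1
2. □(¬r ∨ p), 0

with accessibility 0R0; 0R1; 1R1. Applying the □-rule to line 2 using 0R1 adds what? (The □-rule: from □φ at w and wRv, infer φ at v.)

¬r ∨ p, 1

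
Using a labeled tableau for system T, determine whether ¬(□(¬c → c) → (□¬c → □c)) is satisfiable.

No, unsatisfiable

1. ¬(□(¬c → c) → (□¬c → □c)), 0
2. □(¬c → c), 0
3. ¬(□¬c → □c), 0
4. □¬c, 0
5. ¬□c, 0
6. ¬c → c, 0
7. ¬c, 0
8. c, 0
Accessibility: 0R0
Branch closes: c and ¬c both at 0.
All branches of the tableau close; one closing branch shown above.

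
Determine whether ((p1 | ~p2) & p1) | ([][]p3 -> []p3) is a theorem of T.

Valid in T

Tableau for the negation ~(((p1 | ~p2) & p1) | ([][]p3 -> []p3)):
1. ~(((p1 | ~p2) & p1) | ([][]p3 -> []p3)), 0
2. ~((p1 | ~p2) & p1), 0
3. ~([][]p3 -> []p3), 0
4. [][]p3, 0
5. ~[]p3, 0
6. []p3, 0
7. p3, 0
8. ~(p1 | ~p2), 0
9. ~p1, 0
10. p2, 0
11. ~p3, 1
12. []p3, 1
13. p3, 1
Accessibility: 0R0, 0R1, 1R1
Branch closes: p3 and ~p3 both at 1.
Every branch of the negation's tableau closes; the branch above is one of them.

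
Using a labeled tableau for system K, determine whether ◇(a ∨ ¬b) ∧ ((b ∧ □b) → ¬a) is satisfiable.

Satisfiable

1. ◇(a ∨ ¬b) ∧ ((b ∧ □b) → ¬a), w0
2. ◇(a ∨ ¬b), w0
3. (b ∧ □b) → ¬a, w0
4. ¬a, w0
5. a ∨ ¬b, w1
6. ¬b, w1
Accessibility: w0Rw1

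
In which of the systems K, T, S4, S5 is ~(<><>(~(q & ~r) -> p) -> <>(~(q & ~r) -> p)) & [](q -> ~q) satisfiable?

K, T

S4-tableau for the formula:
1. ~(<><>(~(q & ~r) -> p) -> <>(~(q & ~r) -> p)) & [](q -> ~q), u
2. ~(<><>(~(q & ~r) -> p) -> <>(~(q & ~r) -> p)), u
3. [](q -> ~q), u
4. <><>(~(q & ~r) -> p), u
5. ~<>(~(q & ~r) -> p), u
6. q -> ~q, u
7. ~(~(q & ~r) -> p), u
8. ~(q & ~r), u
9. ~p, u
10. ~q, u
11. r, u
12. <>(~(q & ~r) -> p), v
13. q -> ~q, v
14. ~(~(q & ~r) -> p), v
15. ~(q & ~r), v
16. ~p, v
17. ~q, v
18. r, v
19. ~(q & ~r) -> p, w
20. q -> ~q, w
21. ~(~(q & ~r) -> p), w
22. ~(q & ~r), w
23. ~p, w
24. q & ~r, w
25. q, w
26. ~r, w
27. ~q, w
Accessibility: uRu, uRv, uRw, vRv, vRw, wRw
Branch closes: q and ~q both at w.
Every branch closes (one shown): unsatisfiable in S4, hence also in S5 (every S5-frame is an S4-frame).
T-tableau for the formula:
1. ~(<><>(~(q & ~r) -> p) -> <>(~(q & ~r) -> p)) & [](q -> ~q), u
2. ~(<><>(~(q & ~r) -> p) -> <>(~(q & ~r) -> p)), u
3. [](q -> ~q), u
4. <><>(~(q & ~r) -> p), u
5. ~<>(~(q & ~r) -> p), u
6. q -> ~q, u
7. ~(~(q & ~r) -> p), u
8. ~(q & ~r), u
9. ~p, u
10. ~q, u
11. r, u
12. <>(~(q & ~r) -> p), v
13. q -> ~q, v
14. ~(~(q & ~r) -> p), v
15. ~(q & ~r), v
16. ~p, v
17. ~q, v
18. r, v
19. ~(q & ~r) -> p, w
20. p, w
Accessibility: uRu, uRv, vRv, vRw, wRw
Complete open branch: satisfiable in T, hence also in K (this T-model is also a K-model).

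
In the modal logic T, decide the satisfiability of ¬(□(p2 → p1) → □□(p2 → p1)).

1. ¬(□(p2 → p1) → □□(p2 → p1)), 0
2. □(p2 → p1), 0
3. ¬□□(p2 → p1), 0
4. p2 → p1, 0
5. p1, 0
6. ¬□(p2 → p1), 1
7. p2 → p1, 1
8. p1, 1
9. ¬(p2 → p1), 2
10. p2, 2
11. ¬p1, 2
Accessibility: 0R0, 0R1, 1R1, 1R2, 2R2

Satisfiable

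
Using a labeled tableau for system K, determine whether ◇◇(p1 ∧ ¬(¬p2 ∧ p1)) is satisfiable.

Satisfiable

1. ◇◇(p1 ∧ ¬(¬p2 ∧ p1)), 0
2. ◇(p1 ∧ ¬(¬p2 ∧ p1)), 1
3. p1 ∧ ¬(¬p2 ∧ p1), 2
4. p1, 2
5. ¬(¬p2 ∧ p1), 2
6. p2, 2
Accessibility: 0R1, 1R2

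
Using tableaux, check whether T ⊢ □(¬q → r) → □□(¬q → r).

Tableau for the negation ¬(□(¬q → r) → □□(¬q → r)):
1. ¬(□(¬q → r) → □□(¬q → r)), 0
2. □(¬q → r), 0
3. ¬□□(¬q → r), 0
4. ¬q → r, 0
5. r, 0
6. ¬□(¬q → r), 1
7. ¬q → r, 1
8. r, 1
9. ¬(¬q → r), 2
10. ¬q, 2
11. ¬r, 2
Accessibility: 0R0, 0R1, 1R1, 1R2, 2R2
The negation has an open branch (countermodel exists).

Invalid (countermodel exists)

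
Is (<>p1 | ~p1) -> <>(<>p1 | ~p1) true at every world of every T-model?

Tableau for the negation ~((<>p1 | ~p1) -> <>(<>p1 | ~p1)):
1. ~((<>p1 | ~p1) -> <>(<>p1 | ~p1)), w0
2. <>p1 | ~p1, w0
3. ~<>(<>p1 | ~p1), w0
4. ~(<>p1 | ~p1), w0
5. ~<>p1, w0
6. p1, w0
7. ~p1, w0
Accessibility: w0Rw0
Branch closes: p1 and ~p1 both at w0.
All branches of the negation close; one closing branch shown above.

Valid in T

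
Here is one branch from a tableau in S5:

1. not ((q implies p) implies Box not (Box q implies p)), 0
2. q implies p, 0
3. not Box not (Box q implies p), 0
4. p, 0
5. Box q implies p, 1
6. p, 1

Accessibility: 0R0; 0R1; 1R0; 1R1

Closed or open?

Open

There is no literal clash: for every atom and world, at most one sign appears.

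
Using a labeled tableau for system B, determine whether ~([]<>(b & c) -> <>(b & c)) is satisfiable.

1. ~([]<>(b & c) -> <>(b & c)), u
2. []<>(b & c), u
3. ~<>(b & c), u
4. <>(b & c), u
5. ~(b & c), u
6. ~c, u
7. b & c, v
8. b, v
9. c, v
10. <>(b & c), v
11. ~(b & c), v
12. ~c, v
Accessibility: uRu, uRv, vRu, vRv
Branch closes: c and ~c both at v.
(One branch shown.) All branches close.

Unsatisfiable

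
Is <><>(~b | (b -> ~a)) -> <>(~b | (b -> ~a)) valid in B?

No, not valid

Tableau for the negation ~(<><>(~b | (b -> ~a)) -> <>(~b | (b -> ~a))):
1. ~(<><>(~b | (b -> ~a)) -> <>(~b | (b -> ~a))), 0
2. <><>(~b | (b -> ~a)), 0
3. ~<>(~b | (b -> ~a)), 0
4. ~(~b | (b -> ~a)), 0
5. b, 0
6. ~(b -> ~a), 0
7. a, 0
8. <>(~b | (b -> ~a)), 1
9. ~(~b | (b -> ~a)), 1
10. b, 1
11. ~(b -> ~a), 1
12. a, 1
13. ~b | (b -> ~a), 2
14. b -> ~a, 2
15. ~a, 2
Accessibility: 0R0, 0R1, 1R0, 1R1, 1R2, 2R1, 2R2
The negation has an open branch (countermodel exists).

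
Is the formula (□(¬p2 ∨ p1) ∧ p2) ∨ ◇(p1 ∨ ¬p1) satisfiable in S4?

Satisfiable

1. (□(¬p2 ∨ p1) ∧ p2) ∨ ◇(p1 ∨ ¬p1), w0
2. ◇(p1 ∨ ¬p1), w0
3. p1 ∨ ¬p1, w1
4. ¬p1, w1
Accessibility: w0Rw0, w0Rw1, w1Rw1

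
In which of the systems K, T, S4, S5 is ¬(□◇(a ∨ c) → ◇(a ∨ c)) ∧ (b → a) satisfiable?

T-tableau for the formula:
1. ¬(□◇(a ∨ c) → ◇(a ∨ c)) ∧ (b → a), u
2. ¬(□◇(a ∨ c) → ◇(a ∨ c)), u   [∧-rule on 1]
3. b → a, u   [∧-rule on 1]
4. □◇(a ∨ c), u   [¬→-rule on 2]
5. ¬◇(a ∨ c), u   [¬→-rule on 2]
6. ◇(a ∨ c), u   [□-rule on 4 via uRu]
7. ¬(a ∨ c), u   [¬◇-rule on 5 via uRu]
8. ¬a, u   [¬∨-rule on 7]
9. ¬c, u   [¬∨-rule on 7]
10. ¬b, u   [→-rule on 3 (branches; this branch)]
11. a ∨ c, v   [◇-rule on 6: fresh world v, uRv]
12. ◇(a ∨ c), v   [□-rule on 4 via uRv]
13. ¬(a ∨ c), v   [¬◇-rule on 5 via uRv]
14. ¬a, v   [¬∨-rule on 13]
15. ¬c, v   [¬∨-rule on 13]
16. c, v   [∨-rule on 11 (branches; this branch)]
Accessibility: uRu, uRv, vRv
Branch closes: c and ¬c both at v.
Every branch closes (one shown): unsatisfiable in T, hence also in S4, S5 (every S4/S5-frame is a T-frame).
K-tableau for the formula:
1. ¬(□◇(a ∨ c) → ◇(a ∨ c)) ∧ (b → a), u
2. ¬(□◇(a ∨ c) → ◇(a ∨ c)), u   [∧-rule on 1]
3. b → a, u   [∧-rule on 1]
4. □◇(a ∨ c), u   [¬→-rule on 2]
5. ¬◇(a ∨ c), u   [¬→-rule on 2]
6. a, u   [→-rule on 3 (branches; this branch)]
Complete open branch: satisfiable in K.

K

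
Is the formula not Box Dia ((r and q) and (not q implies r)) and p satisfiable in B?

Satisfiable (open branch found)

1. not Box Dia ((r and q) and (not q implies r)) and p, u
2. not Box Dia ((r and q) and (not q implies r)), u
3. p, u
4. not Dia ((r and q) and (not q implies r)), v
5. not ((r and q) and (not q implies r)), u
6. not ((r and q) and (not q implies r)), v
7. not (not q implies r), u
8. not q, u
9. not r, u
10. not (not q implies r), v
11. not q, v
12. not r, v
Accessibility: uRu, uRv, vRu, vRv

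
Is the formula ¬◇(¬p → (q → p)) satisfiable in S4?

1. ¬◇(¬p → (q → p)), w0
2. ¬(¬p → (q → p)), w0
3. ¬p, w0
4. ¬(q → p), w0
5. q, w0
Accessibility: w0Rw0

Satisfiable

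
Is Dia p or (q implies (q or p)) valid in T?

Valid

Tableau for the negation not (Dia p or (q implies (q or p))):
1. not (Dia p or (q implies (q or p))), 0
2. not Dia p, 0
3. not (q implies (q or p)), 0
4. q, 0
5. not (q or p), 0
6. not q, 0
7. not p, 0
Accessibility: 0R0
Branch closes: q and not q both at 0.
Every branch of the negation's tableau closes; the branch above is one of them.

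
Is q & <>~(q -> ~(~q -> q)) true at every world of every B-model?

Tableau for the negation ~(q & <>~(q -> ~(~q -> q))):
1. ~(q & <>~(q -> ~(~q -> q))), 0
2. ~<>~(q -> ~(~q -> q)), 0
3. q -> ~(~q -> q), 0
4. ~(~q -> q), 0
5. ~q, 0
Accessibility: 0R0
The negation has an open branch (countermodel exists).

No, not valid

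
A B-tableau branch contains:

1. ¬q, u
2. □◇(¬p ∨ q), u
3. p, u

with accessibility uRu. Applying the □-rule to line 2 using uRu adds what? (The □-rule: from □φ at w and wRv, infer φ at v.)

◇(¬p ∨ q), u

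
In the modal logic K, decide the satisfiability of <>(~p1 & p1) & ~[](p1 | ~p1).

No, unsatisfiable

1. <>(~p1 & p1) & ~[](p1 | ~p1), w0
2. <>(~p1 & p1), w0   [&-rule on 1]
3. ~[](p1 | ~p1), w0   [&-rule on 1]
4. ~p1 & p1, w1   [<>-rule on 2: fresh world w1, w0Rw1]
5. ~p1, w1   [&-rule on 4]
6. p1, w1   [&-rule on 4]
Accessibility: w0Rw1
Branch closes: p1 and ~p1 both at w1.
Every branch closes; the branch above is one of them.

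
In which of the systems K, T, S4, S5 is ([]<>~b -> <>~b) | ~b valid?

T-tableau for the negation ~(([]<>~b -> <>~b) | ~b):
1. ~(([]<>~b -> <>~b) | ~b), w0
2. ~([]<>~b -> <>~b), w0
3. b, w0
4. []<>~b, w0
5. ~<>~b, w0
6. <>~b, w0
7. ~b, w1
8. <>~b, w1
9. b, w1
Accessibility: w0Rw0, w0Rw1, w1Rw1
Branch closes: b and ~b both at w1.
Every branch closes (one shown): valid in T, hence also in S4, S5 (every theorem of T is a theorem of S4 and S5).
K-tableau for the negation ~(([]<>~b -> <>~b) | ~b):
1. ~(([]<>~b -> <>~b) | ~b), w0
2. ~([]<>~b -> <>~b), w0
3. b, w0
4. []<>~b, w0
5. ~<>~b, w0
Complete open branch: countermodel on a K-frame, so not valid in K.

T, S4, S5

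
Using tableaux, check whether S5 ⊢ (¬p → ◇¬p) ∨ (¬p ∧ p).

Tableau for the negation ¬((¬p → ◇¬p) ∨ (¬p ∧ p)):
1. ¬((¬p → ◇¬p) ∨ (¬p ∧ p)), w0
2. ¬(¬p → ◇¬p), w0
3. ¬(¬p ∧ p), w0
4. ¬p, w0
5. ¬◇¬p, w0
6. p, w0
Accessibility: w0Rw0
Branch closes: p and ¬p both at w0.
All branches of the negation close; one closing branch shown above.

Yes, valid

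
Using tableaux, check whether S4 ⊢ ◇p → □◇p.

Tableau for the negation ¬(◇p → □◇p):
1. ¬(◇p → □◇p), u
2. ◇p, u
3. ¬□◇p, u
4. p, v
5. ¬◇p, w
6. ¬p, w
Accessibility: uRu, uRv, uRw, vRv, wRw
The negation has an open branch (countermodel exists).

Not valid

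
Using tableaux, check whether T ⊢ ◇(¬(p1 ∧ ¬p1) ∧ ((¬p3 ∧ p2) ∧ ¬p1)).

No, not valid

Tableau for the negation ¬◇(¬(p1 ∧ ¬p1) ∧ ((¬p3 ∧ p2) ∧ ¬p1)):
1. ¬◇(¬(p1 ∧ ¬p1) ∧ ((¬p3 ∧ p2) ∧ ¬p1)), u
2. ¬(¬(p1 ∧ ¬p1) ∧ ((¬p3 ∧ p2) ∧ ¬p1)), u
3. ¬((¬p3 ∧ p2) ∧ ¬p1), u
4. p1, u
Accessibility: uRu
The negation has an open branch (countermodel exists).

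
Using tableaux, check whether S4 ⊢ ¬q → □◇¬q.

Tableau for the negation ¬(¬q → □◇¬q):
1. ¬(¬q → □◇¬q), 0
2. ¬q, 0
3. ¬□◇¬q, 0
4. ¬◇¬q, 1
5. q, 1
Accessibility: 0R0, 0R1, 1R1
The negation has an open branch (countermodel exists).

Invalid (countermodel exists)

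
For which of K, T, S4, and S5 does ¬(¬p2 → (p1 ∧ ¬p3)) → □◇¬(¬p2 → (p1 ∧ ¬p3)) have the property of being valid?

S5-tableau for the negation ¬(¬(¬p2 → (p1 ∧ ¬p3)) → □◇¬(¬p2 → (p1 ∧ ¬p3))):
1. ¬(¬(¬p2 → (p1 ∧ ¬p3)) → □◇¬(¬p2 → (p1 ∧ ¬p3))), u
2. ¬(¬p2 → (p1 ∧ ¬p3)), u
3. ¬□◇¬(¬p2 → (p1 ∧ ¬p3)), u
4. ¬p2, u
5. ¬(p1 ∧ ¬p3), u
6. p3, u
7. ¬◇¬(¬p2 → (p1 ∧ ¬p3)), v
8. ¬p2 → (p1 ∧ ¬p3), u
9. ¬p2 → (p1 ∧ ¬p3), v
10. p1 ∧ ¬p3, u
11. p1, u
12. ¬p3, u
Accessibility: uRu, uRv, vRu, vRv
Branch closes: p3 and ¬p3 both at u.
Every branch closes (one shown): valid in S5.
S4-tableau for the negation ¬(¬(¬p2 → (p1 ∧ ¬p3)) → □◇¬(¬p2 → (p1 ∧ ¬p3))):
1. ¬(¬(¬p2 → (p1 ∧ ¬p3)) → □◇¬(¬p2 → (p1 ∧ ¬p3))), u
2. ¬(¬p2 → (p1 ∧ ¬p3)), u
3. ¬□◇¬(¬p2 → (p1 ∧ ¬p3)), u
4. ¬p2, u
5. ¬(p1 ∧ ¬p3), u
6. p3, u
7. ¬◇¬(¬p2 → (p1 ∧ ¬p3)), v
8. ¬p2 → (p1 ∧ ¬p3), v
9. p1 ∧ ¬p3, v
10. p1, v
11. ¬p3, v
Accessibility: uRu, uRv, vRv
Complete open branch: countermodel on an S4-frame, so not valid in S4, nor in K, T (the same frame is also a K-frame and a T-frame).

S5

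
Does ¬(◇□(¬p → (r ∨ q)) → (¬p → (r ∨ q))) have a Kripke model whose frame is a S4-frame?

1. ¬(◇□(¬p → (r ∨ q)) → (¬p → (r ∨ q))), u
2. ◇□(¬p → (r ∨ q)), u
3. ¬(¬p → (r ∨ q)), u
4. ¬p, u
5. ¬(r ∨ q), u
6. ¬r, u
7. ¬q, u
8. □(¬p → (r ∨ q)), v
9. ¬p → (r ∨ q), v
10. r ∨ q, v
11. q, v
Accessibility: uRu, uRv, vRv

Satisfiable (open branch found)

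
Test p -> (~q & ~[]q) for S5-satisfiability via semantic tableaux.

Yes, satisfiable

1. p -> (~q & ~[]q), 0
2. ~q & ~[]q, 0
3. ~q, 0
4. ~[]q, 0
5. ~q, 1
Accessibility: 0R0, 0R1, 1R0, 1R1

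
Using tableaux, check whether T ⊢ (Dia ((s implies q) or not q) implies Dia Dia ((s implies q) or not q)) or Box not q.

Yes, valid

Tableau for the negation not ((Dia ((s implies q) or not q) implies Dia Dia ((s implies q) or not q)) or Box not q):
1. not ((Dia ((s implies q) or not q) implies Dia Dia ((s implies q) or not q)) or Box not q), w0
2. not (Dia ((s implies q) or not q) implies Dia Dia ((s implies q) or not q)), w0
3. not Box not q, w0
4. Dia ((s implies q) or not q), w0
5. not Dia Dia ((s implies q) or not q), w0
6. not Dia ((s implies q) or not q), w0
7. not ((s implies q) or not q), w0
8. not (s implies q), w0
9. q, w0
10. s, w0
11. not q, w0
Accessibility: w0Rw0
Branch closes: q and not q both at w0.
All branches of the negation close; one closing branch shown above.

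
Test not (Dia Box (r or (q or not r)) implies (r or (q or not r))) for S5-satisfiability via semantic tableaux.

1. not (Dia Box (r or (q or not r)) implies (r or (q or not r))), 0
2. Dia Box (r or (q or not r)), 0   [neg-implies-rule on 1]
3. not (r or (q or not r)), 0   [neg-implies-rule on 1]
4. not r, 0   [neg-or-rule on 3]
5. not (q or not r), 0   [neg-or-rule on 3]
6. not q, 0   [neg-or-rule on 5]
7. r, 0   [neg-or-rule on 5]
Accessibility: 0R0
Branch closes: r and not r both at 0.
All branches of the tableau close; one closing branch shown above.

Unsatisfiable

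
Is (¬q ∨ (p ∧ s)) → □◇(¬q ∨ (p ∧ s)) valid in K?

Tableau for the negation ¬((¬q ∨ (p ∧ s)) → □◇(¬q ∨ (p ∧ s))):
1. ¬((¬q ∨ (p ∧ s)) → □◇(¬q ∨ (p ∧ s))), w0
2. ¬q ∨ (p ∧ s), w0
3. ¬□◇(¬q ∨ (p ∧ s)), w0
4. p ∧ s, w0
5. p, w0
6. s, w0
7. ¬◇(¬q ∨ (p ∧ s)), w1
Accessibility: w0Rw1
The negation has an open branch (countermodel exists).

Invalid (countermodel exists)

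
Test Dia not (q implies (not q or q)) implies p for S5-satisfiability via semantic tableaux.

Yes, satisfiable

1. Dia not (q implies (not q or q)) implies p, 0
2. p, 0
Accessibility: 0R0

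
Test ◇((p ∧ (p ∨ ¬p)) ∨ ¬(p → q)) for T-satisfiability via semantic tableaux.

1. ◇((p ∧ (p ∨ ¬p)) ∨ ¬(p → q)), 0
2. (p ∧ (p ∨ ¬p)) ∨ ¬(p → q), 1
3. ¬(p → q), 1
4. p, 1
5. ¬q, 1
Accessibility: 0R0, 0R1, 1R1

Satisfiable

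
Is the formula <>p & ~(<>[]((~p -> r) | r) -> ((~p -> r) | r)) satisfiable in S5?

1. <>p & ~(<>[]((~p -> r) | r) -> ((~p -> r) | r)), u
2. <>p, u   [&-rule on 1]
3. ~(<>[]((~p -> r) | r) -> ((~p -> r) | r)), u   [&-rule on 1]
4. <>[]((~p -> r) | r), u   [~->-rule on 3]
5. ~((~p -> r) | r), u   [~->-rule on 3]
6. ~(~p -> r), u   [~|-rule on 5]
7. ~r, u   [~|-rule on 5]
8. ~p, u   [~->-rule on 6]
9. p, v   [<>-rule on 2: fresh world v, uRv]
10. []((~p -> r) | r), w   [<>-rule on 4: fresh world w, uRw]
11. (~p -> r) | r, u   [[]-rule on 10 via wRu]
12. (~p -> r) | r, v   [[]-rule on 10 via wRv]
13. (~p -> r) | r, w   [[]-rule on 10 via wRw]
14. ~p -> r, u   [|-rule on 11 (branches; this branch)]
15. r, v   [|-rule on 12 (branches; this branch)]
16. r, w   [|-rule on 13 (branches; this branch)]
17. r, u   [->-rule on 14 (branches; this branch)]
Accessibility: uRu, uRv, uRw, vRu, vRv, vRw, wRu, wRv, wRw
Branch closes: r and ~r both at u.
All branches of the tableau close; one closing branch shown above.

No, unsatisfiable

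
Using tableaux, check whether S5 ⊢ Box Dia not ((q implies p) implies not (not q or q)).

Tableau for the negation not Box Dia not ((q implies p) implies not (not q or q)):
1. not Box Dia not ((q implies p) implies not (not q or q)), w0
2. not Dia not ((q implies p) implies not (not q or q)), w1   [neg-Box-rule on 1: fresh world w1, w0Rw1]
3. (q implies p) implies not (not q or q), w0   [neg-Dia-rule on 2 via w1Rw0]
4. (q implies p) implies not (not q or q), w1   [neg-Dia-rule on 2 via w1Rw1]
5. not (q implies p), w0   [implies-rule on 3 (branches; this branch)]
6. q, w0   [neg-implies-rule on 5]
7. not p, w0   [neg-implies-rule on 5]
8. not (q implies p), w1   [implies-rule on 4 (branches; this branch)]
9. q, w1   [neg-implies-rule on 8]
10. not p, w1   [neg-implies-rule on 8]
Accessibility: w0Rw0, w0Rw1, w1Rw0, w1Rw1
The negation has an open branch (countermodel exists).

Invalid (countermodel exists)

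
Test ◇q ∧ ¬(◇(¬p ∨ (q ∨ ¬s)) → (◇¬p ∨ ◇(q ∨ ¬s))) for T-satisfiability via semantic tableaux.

1. ◇q ∧ ¬(◇(¬p ∨ (q ∨ ¬s)) → (◇¬p ∨ ◇(q ∨ ¬s))), u
2. ◇q, u
3. ¬(◇(¬p ∨ (q ∨ ¬s)) → (◇¬p ∨ ◇(q ∨ ¬s))), u
4. ◇(¬p ∨ (q ∨ ¬s)), u
5. ¬(◇¬p ∨ ◇(q ∨ ¬s)), u
6. ¬◇¬p, u
7. ¬◇(q ∨ ¬s), u
8. p, u
9. ¬(q ∨ ¬s), u
10. ¬q, u
11. s, u
12. q, v
13. p, v
14. ¬(q ∨ ¬s), v
15. ¬q, v
16. s, v
Accessibility: uRu, uRv, vRv
Branch closes: q and ¬q both at v.
(One branch shown.) All branches close.

Unsatisfiable (every branch closes)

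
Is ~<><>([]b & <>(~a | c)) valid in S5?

Tableau for the negation <><>([]b & <>(~a | c)):
1. <><>([]b & <>(~a | c)), w0
2. <>([]b & <>(~a | c)), w1
3. []b & <>(~a | c), w2
4. []b, w2
5. <>(~a | c), w2
6. b, w0
7. b, w1
8. b, w2
9. ~a | c, w3
10. b, w3
11. c, w3
Accessibility: w0Rw0, w0Rw1, w0Rw2, w0Rw3, w1Rw0, w1Rw1, w1Rw2, w1Rw3, w2Rw0, w2Rw1, w2Rw2, w2Rw3, w3Rw0, w3Rw1, w3Rw2, w3Rw3
The negation has an open branch (countermodel exists).

No, not valid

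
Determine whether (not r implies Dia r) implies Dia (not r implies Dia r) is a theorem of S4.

Valid

Tableau for the negation not ((not r implies Dia r) implies Dia (not r implies Dia r)):
1. not ((not r implies Dia r) implies Dia (not r implies Dia r)), w0
2. not r implies Dia r, w0   [neg-implies-rule on 1]
3. not Dia (not r implies Dia r), w0   [neg-implies-rule on 1]
4. not (not r implies Dia r), w0   [neg-Dia-rule on 3 via w0Rw0]
5. not r, w0   [neg-implies-rule on 4]
6. not Dia r, w0   [neg-implies-rule on 4]
7. Dia r, w0   [implies-rule on 2 (branches; this branch)]
8. r, w1   [Dia-rule on 7: fresh world w1, w0Rw1]
9. not (not r implies Dia r), w1   [neg-Dia-rule on 3 via w0Rw1]
10. not r, w1   [neg-implies-rule on 9]
11. not Dia r, w1   [neg-implies-rule on 9]
Accessibility: w0Rw0, w0Rw1, w1Rw1
Branch closes: r and not r both at w1.
Every branch of the negation's tableau closes; the branch above is one of them.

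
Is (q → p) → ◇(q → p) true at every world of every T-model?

Tableau for the negation ¬((q → p) → ◇(q → p)):
1. ¬((q → p) → ◇(q → p)), 0
2. q → p, 0
3. ¬◇(q → p), 0
4. ¬(q → p), 0
5. q, 0
6. ¬p, 0
7. p, 0
Accessibility: 0R0
Branch closes: p and ¬p both at 0.
Every branch of the negation's tableau closes; the branch above is one of them.

Valid in T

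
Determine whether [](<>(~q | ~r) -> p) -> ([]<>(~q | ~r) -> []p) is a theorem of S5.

Valid

Tableau for the negation ~([](<>(~q | ~r) -> p) -> ([]<>(~q | ~r) -> []p)):
1. ~([](<>(~q | ~r) -> p) -> ([]<>(~q | ~r) -> []p)), u
2. [](<>(~q | ~r) -> p), u
3. ~([]<>(~q | ~r) -> []p), u
4. []<>(~q | ~r), u
5. ~[]p, u
6. <>(~q | ~r) -> p, u
7. <>(~q | ~r), u
8. p, u
9. ~p, v
10. <>(~q | ~r) -> p, v
11. <>(~q | ~r), v
12. ~<>(~q | ~r), v
13. ~(~q | ~r), u
14. q, u
15. r, u
16. ~(~q | ~r), v
17. q, v
18. r, v
19. ~q | ~r, w
20. <>(~q | ~r) -> p, w
21. <>(~q | ~r), w
22. ~(~q | ~r), w
23. q, w
24. r, w
25. ~r, w
Accessibility: uRu, uRv, uRw, vRu, vRv, vRw, wRu, wRv, wRw
Branch closes: r and ~r both at w.
Every branch of the negation's tableau closes; the branch above is one of them.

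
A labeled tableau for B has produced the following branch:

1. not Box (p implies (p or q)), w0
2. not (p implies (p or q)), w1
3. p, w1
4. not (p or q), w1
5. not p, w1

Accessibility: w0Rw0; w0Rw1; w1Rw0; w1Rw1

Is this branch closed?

Closed

Both p and not p appear at w1.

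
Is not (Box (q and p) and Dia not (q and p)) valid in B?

Yes, valid

Tableau for the negation Box (q and p) and Dia not (q and p):
1. Box (q and p) and Dia not (q and p), u
2. Box (q and p), u   [and-rule on 1]
3. Dia not (q and p), u   [and-rule on 1]
4. q and p, u   [Box-rule on 2 via uRu]
5. q, u   [and-rule on 4]
6. p, u   [and-rule on 4]
7. not (q and p), v   [Dia-rule on 3: fresh world v, uRv]
8. q and p, v   [Box-rule on 2 via uRv]
9. q, v   [and-rule on 8]
10. p, v   [and-rule on 8]
11. not p, v   [neg-and-rule on 7 (branches; this branch)]
Accessibility: uRu, uRv, vRu, vRv
Branch closes: p and not p both at v.
All branches of the negation close; one closing branch shown above.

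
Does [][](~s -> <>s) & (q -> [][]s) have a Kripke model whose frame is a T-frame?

Satisfiable (open branch found)

1. [][](~s -> <>s) & (q -> [][]s), u
2. [][](~s -> <>s), u   [&-rule on 1]
3. q -> [][]s, u   [&-rule on 1]
4. [](~s -> <>s), u   [[]-rule on 2 via uRu]
5. ~s -> <>s, u   [[]-rule on 4 via uRu]
6. [][]s, u   [->-rule on 3 (branches; this branch)]
7. []s, u   [[]-rule on 6 via uRu]
8. s, u   [[]-rule on 7 via uRu]
9. <>s, u   [->-rule on 5 (branches; this branch)]
10. s, v   [<>-rule on 9: fresh world v, uRv]
11. [](~s -> <>s), v   [[]-rule on 2 via uRv]
12. ~s -> <>s, v   [[]-rule on 4 via uRv]
13. []s, v   [[]-rule on 6 via uRv]
14. <>s, v   [->-rule on 12 (branches; this branch)]
15. s, w   [<>-rule on 14: fresh world w, vRw]
16. ~s -> <>s, w   [[]-rule on 11 via vRw]
17. <>s, w   [->-rule on 16 (branches; this branch)]
18. s, x   [<>-rule on 17: fresh world x, wRx]
Accessibility: uRu, uRv, vRv, vRw, wRw, wRx, xRx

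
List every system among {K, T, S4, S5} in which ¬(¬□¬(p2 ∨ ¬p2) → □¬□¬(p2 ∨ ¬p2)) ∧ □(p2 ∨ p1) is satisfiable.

K

T-tableau for the formula:
1. ¬(¬□¬(p2 ∨ ¬p2) → □¬□¬(p2 ∨ ¬p2)) ∧ □(p2 ∨ p1), u
2. ¬(¬□¬(p2 ∨ ¬p2) → □¬□¬(p2 ∨ ¬p2)), u
3. □(p2 ∨ p1), u
4. ¬□¬(p2 ∨ ¬p2), u
5. ¬□¬□¬(p2 ∨ ¬p2), u
6. p2 ∨ p1, u
7. p1, u
8. p2 ∨ ¬p2, v
9. p2 ∨ p1, v
10. ¬p2, v
11. p1, v
12. □¬(p2 ∨ ¬p2), w
13. p2 ∨ p1, w
14. ¬(p2 ∨ ¬p2), w
15. ¬p2, w
16. p2, w
Accessibility: uRu, uRv, uRw, vRv, wRw
Branch closes: p2 and ¬p2 both at w.
Every branch closes (one shown): unsatisfiable in T, hence also in S4, S5 (every S4/S5-frame is a T-frame).
K-tableau for the formula:
1. ¬(¬□¬(p2 ∨ ¬p2) → □¬□¬(p2 ∨ ¬p2)) ∧ □(p2 ∨ p1), u
2. ¬(¬□¬(p2 ∨ ¬p2) → □¬□¬(p2 ∨ ¬p2)), u
3. □(p2 ∨ p1), u
4. ¬□¬(p2 ∨ ¬p2), u
5. ¬□¬□¬(p2 ∨ ¬p2), u
6. p2 ∨ ¬p2, v
7. p2 ∨ p1, v
8. ¬p2, v
9. p1, v
10. □¬(p2 ∨ ¬p2), w
11. p2 ∨ p1, w
12. p1, w
Accessibility: uRv, uRw
Complete open branch: satisfiable in K.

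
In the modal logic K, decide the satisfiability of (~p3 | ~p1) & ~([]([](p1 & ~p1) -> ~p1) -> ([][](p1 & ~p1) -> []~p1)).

1. (~p3 | ~p1) & ~([]([](p1 & ~p1) -> ~p1) -> ([][](p1 & ~p1) -> []~p1)), 0
2. ~p3 | ~p1, 0
3. ~([]([](p1 & ~p1) -> ~p1) -> ([][](p1 & ~p1) -> []~p1)), 0
4. []([](p1 & ~p1) -> ~p1), 0
5. ~([][](p1 & ~p1) -> []~p1), 0
6. [][](p1 & ~p1), 0
7. ~[]~p1, 0
8. ~p1, 0
9. p1, 1
10. [](p1 & ~p1) -> ~p1, 1
11. [](p1 & ~p1), 1
12. ~[](p1 & ~p1), 1
13. ~(p1 & ~p1), 2
14. p1 & ~p1, 2
15. p1, 2
16. ~p1, 2
Accessibility: 0R1, 1R2
Branch closes: p1 and ~p1 both at 2.
Every branch closes; the branch above is one of them.

Unsatisfiable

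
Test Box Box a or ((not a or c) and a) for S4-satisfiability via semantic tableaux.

1. Box Box a or ((not a or c) and a), 0
2. (not a or c) and a, 0
3. not a or c, 0
4. a, 0
5. c, 0
Accessibility: 0R0

Yes, satisfiable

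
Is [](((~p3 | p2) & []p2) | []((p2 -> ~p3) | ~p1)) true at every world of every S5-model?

Tableau for the negation ~[](((~p3 | p2) & []p2) | []((p2 -> ~p3) | ~p1)):
1. ~[](((~p3 | p2) & []p2) | []((p2 -> ~p3) | ~p1)), w0
2. ~(((~p3 | p2) & []p2) | []((p2 -> ~p3) | ~p1)), w1   [~[]-rule on 1: fresh world w1, w0Rw1]
3. ~((~p3 | p2) & []p2), w1   [~|-rule on 2]
4. ~[]((p2 -> ~p3) | ~p1), w1   [~|-rule on 2]
5. ~[]p2, w1   [~&-rule on 3 (branches; this branch)]
6. ~((p2 -> ~p3) | ~p1), w2   [~[]-rule on 4: fresh world w2, w1Rw2]
7. ~(p2 -> ~p3), w2   [~|-rule on 6]
8. p1, w2   [~|-rule on 6]
9. p2, w2   [~->-rule on 7]
10. p3, w2   [~->-rule on 7]
11. ~p2, w3   [~[]-rule on 5: fresh world w3, w1Rw3]
Accessibility: w0Rw0, w0Rw1, w0Rw2, w0Rw3, w1Rw0, w1Rw1, w1Rw2, w1Rw3, w2Rw0, w2Rw1, w2Rw2, w2Rw3, w3Rw0, w3Rw1, w3Rw2, w3Rw3
The negation has an open branch (countermodel exists).

Invalid (countermodel exists)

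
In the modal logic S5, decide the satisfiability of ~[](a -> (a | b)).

No, unsatisfiable

1. ~[](a -> (a | b)), u
2. ~(a -> (a | b)), v
3. a, v
4. ~(a | b), v
5. ~a, v
6. ~b, v
Accessibility: uRu, uRv, vRu, vRv
Branch closes: a and ~a both at v.
(One branch shown.) All branches close.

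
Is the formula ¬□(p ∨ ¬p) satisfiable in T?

Unsatisfiable

1. ¬□(p ∨ ¬p), w0
2. ¬(p ∨ ¬p), w1   [¬□-rule on 1: fresh world w1, w0Rw1]
3. ¬p, w1   [¬∨-rule on 2]
4. p, w1   [¬∨-rule on 2]
Accessibility: w0Rw0, w0Rw1, w1Rw1
Branch closes: p and ¬p both at w1.
Every branch closes; the branch above is one of them.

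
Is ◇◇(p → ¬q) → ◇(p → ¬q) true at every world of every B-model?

Tableau for the negation ¬(◇◇(p → ¬q) → ◇(p → ¬q)):
1. ¬(◇◇(p → ¬q) → ◇(p → ¬q)), w0
2. ◇◇(p → ¬q), w0
3. ¬◇(p → ¬q), w0
4. ¬(p → ¬q), w0
5. p, w0
6. q, w0
7. ◇(p → ¬q), w1
8. ¬(p → ¬q), w1
9. p, w1
10. q, w1
11. p → ¬q, w2
12. ¬q, w2
Accessibility: w0Rw0, w0Rw1, w1Rw0, w1Rw1, w1Rw2, w2Rw1, w2Rw2
The negation has an open branch (countermodel exists).

Not valid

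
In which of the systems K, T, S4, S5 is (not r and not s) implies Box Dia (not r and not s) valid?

S4-tableau for the negation not ((not r and not s) implies Box Dia (not r and not s)):
1. not ((not r and not s) implies Box Dia (not r and not s)), u
2. not r and not s, u   [neg-implies-rule on 1]
3. not Box Dia (not r and not s), u   [neg-implies-rule on 1]
4. not r, u   [and-rule on 2]
5. not s, u   [and-rule on 2]
6. not Dia (not r and not s), v   [neg-Box-rule on 3: fresh world v, uRv]
7. not (not r and not s), v   [neg-Dia-rule on 6 via vRv]
8. s, v   [neg-and-rule on 7 (branches; this branch)]
Accessibility: uRu, uRv, vRv
Complete open branch: countermodel on an S4-frame, so not valid in S4, nor in K, T (the same frame is also a K-frame and a T-frame).
S5-tableau for the negation not ((not r and not s) implies Box Dia (not r and not s)):
1. not ((not r and not s) implies Box Dia (not r and not s)), u
2. not r and not s, u   [neg-implies-rule on 1]
3. not Box Dia (not r and not s), u   [neg-implies-rule on 1]
4. not r, u   [and-rule on 2]
5. not s, u   [and-rule on 2]
6. not Dia (not r and not s), v   [neg-Box-rule on 3: fresh world v, uRv]
7. not (not r and not s), u   [neg-Dia-rule on 6 via vRu]
8. not (not r and not s), v   [neg-Dia-rule on 6 via vRv]
9. s, u   [neg-and-rule on 7 (branches; this branch)]
Accessibility: uRu, uRv, vRu, vRv
Branch closes: s and not s both at u.
Every branch closes (one shown): valid in S5.

S5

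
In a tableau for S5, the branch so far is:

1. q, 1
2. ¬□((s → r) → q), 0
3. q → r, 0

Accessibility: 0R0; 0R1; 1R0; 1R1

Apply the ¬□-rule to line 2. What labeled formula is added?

a fresh world 2 with 0R2, and ¬((s → r) → q) at 2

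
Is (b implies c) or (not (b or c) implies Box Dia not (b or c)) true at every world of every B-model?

Yes, valid

Tableau for the negation not ((b implies c) or (not (b or c) implies Box Dia not (b or c))):
1. not ((b implies c) or (not (b or c) implies Box Dia not (b or c))), w0
2. not (b implies c), w0
3. not (not (b or c) implies Box Dia not (b or c)), w0
4. b, w0
5. not c, w0
6. not (b or c), w0
7. not Box Dia not (b or c), w0
8. not b, w0
Accessibility: w0Rw0
Branch closes: b and not b both at w0.
All branches of the negation close; one closing branch shown above.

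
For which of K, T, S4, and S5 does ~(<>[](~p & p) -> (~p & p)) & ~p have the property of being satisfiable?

K-tableau for the formula:
1. ~(<>[](~p & p) -> (~p & p)) & ~p, w0
2. ~(<>[](~p & p) -> (~p & p)), w0
3. ~p, w0
4. <>[](~p & p), w0
5. ~(~p & p), w0
6. [](~p & p), w1
Accessibility: w0Rw1
Complete open branch: satisfiable in K.
T-tableau for the formula:
1. ~(<>[](~p & p) -> (~p & p)) & ~p, w0
2. ~(<>[](~p & p) -> (~p & p)), w0
3. ~p, w0
4. <>[](~p & p), w0
5. ~(~p & p), w0
6. [](~p & p), w1
7. ~p & p, w1
8. ~p, w1
9. p, w1
Accessibility: w0Rw0, w0Rw1, w1Rw1
Branch closes: p and ~p both at w1.
Every branch closes (one shown): unsatisfiable in T, hence also in S4, S5 (every S4/S5-frame is a T-frame).

K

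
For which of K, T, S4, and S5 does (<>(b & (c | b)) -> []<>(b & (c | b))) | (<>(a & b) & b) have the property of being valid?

S5

S5-tableau for the negation ~((<>(b & (c | b)) -> []<>(b & (c | b))) | (<>(a & b) & b)):
1. ~((<>(b & (c | b)) -> []<>(b & (c | b))) | (<>(a & b) & b)), u
2. ~(<>(b & (c | b)) -> []<>(b & (c | b))), u
3. ~(<>(a & b) & b), u
4. <>(b & (c | b)), u
5. ~[]<>(b & (c | b)), u
6. ~<>(a & b), u
7. ~(a & b), u
8. ~b, u
9. b & (c | b), v
10. b, v
11. c | b, v
12. ~(a & b), v
13. ~a, v
14. ~<>(b & (c | b)), w
15. ~(a & b), w
16. ~(b & (c | b)), u
17. ~(b & (c | b)), v
18. ~(b & (c | b)), w
19. ~b, w
20. ~(c | b), u
21. ~c, u
22. ~(c | b), v
23. ~c, v
24. ~b, v
Accessibility: uRu, uRv, uRw, vRu, vRv, vRw, wRu, wRv, wRw
Branch closes: b and ~b both at v.
Every branch closes (one shown): valid in S5.
S4-tableau for the negation ~((<>(b & (c | b)) -> []<>(b & (c | b))) | (<>(a & b) & b)):
1. ~((<>(b & (c | b)) -> []<>(b & (c | b))) | (<>(a & b) & b)), u
2. ~(<>(b & (c | b)) -> []<>(b & (c | b))), u
3. ~(<>(a & b) & b), u
4. <>(b & (c | b)), u
5. ~[]<>(b & (c | b)), u
6. ~b, u
7. b & (c | b), v
8. b, v
9. c | b, v
10. ~<>(b & (c | b)), w
11. ~(b & (c | b)), w
12. ~(c | b), w
13. ~c, w
14. ~b, w
Accessibility: uRu, uRv, uRw, vRv, wRw
Complete open branch: countermodel on an S4-frame, so not valid in S4, nor in K, T (the same frame is also a K-frame and a T-frame).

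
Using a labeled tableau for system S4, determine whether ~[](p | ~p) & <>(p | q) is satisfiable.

1. ~[](p | ~p) & <>(p | q), 0
2. ~[](p | ~p), 0
3. <>(p | q), 0
4. ~(p | ~p), 1
5. ~p, 1
6. p, 1
Accessibility: 0R0, 0R1, 1R1
Branch closes: p and ~p both at 1.
Every branch closes; the branch above is one of them.

Unsatisfiable (every branch closes)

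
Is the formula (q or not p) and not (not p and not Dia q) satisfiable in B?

Satisfiable (open branch found)

1. (q or not p) and not (not p and not Dia q), 0
2. q or not p, 0
3. not (not p and not Dia q), 0
4. not p, 0
5. Dia q, 0
6. q, 1
Accessibility: 0R0, 0R1, 1R0, 1R1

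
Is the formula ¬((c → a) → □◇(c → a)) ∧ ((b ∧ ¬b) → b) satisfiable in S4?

Satisfiable (open branch found)

1. ¬((c → a) → □◇(c → a)) ∧ ((b ∧ ¬b) → b), 0
2. ¬((c → a) → □◇(c → a)), 0
3. (b ∧ ¬b) → b, 0
4. c → a, 0
5. ¬□◇(c → a), 0
6. b, 0
7. a, 0
8. ¬◇(c → a), 1
9. ¬(c → a), 1
10. c, 1
11. ¬a, 1
Accessibility: 0R0, 0R1, 1R1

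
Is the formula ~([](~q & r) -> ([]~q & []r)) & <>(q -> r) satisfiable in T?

1. ~([](~q & r) -> ([]~q & []r)) & <>(q -> r), 0
2. ~([](~q & r) -> ([]~q & []r)), 0
3. <>(q -> r), 0
4. [](~q & r), 0
5. ~([]~q & []r), 0
6. ~q & r, 0
7. ~q, 0
8. r, 0
9. ~[]r, 0
10. q -> r, 1
11. ~q & r, 1
12. ~q, 1
13. r, 1
14. ~r, 2
15. ~q & r, 2
16. ~q, 2
17. r, 2
Accessibility: 0R0, 0R1, 0R2, 1R1, 2R2
Branch closes: r and ~r both at 2.
Every branch closes; the branch above is one of them.

No, unsatisfiable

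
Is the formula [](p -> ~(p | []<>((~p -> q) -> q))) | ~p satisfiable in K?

1. [](p -> ~(p | []<>((~p -> q) -> q))) | ~p, 0
2. ~p, 0

Yes, satisfiable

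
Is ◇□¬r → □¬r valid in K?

No, not valid

Tableau for the negation ¬(◇□¬r → □¬r):
1. ¬(◇□¬r → □¬r), u
2. ◇□¬r, u   [¬→-rule on 1]
3. ¬□¬r, u   [¬→-rule on 1]
4. □¬r, v   [◇-rule on 2: fresh world v, uRv]
5. r, w   [¬□-rule on 3: fresh world w, uRw]
Accessibility: uRv, uRw
The negation has an open branch (countermodel exists).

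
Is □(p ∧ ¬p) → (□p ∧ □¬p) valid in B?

Tableau for the negation ¬(□(p ∧ ¬p) → (□p ∧ □¬p)):
1. ¬(□(p ∧ ¬p) → (□p ∧ □¬p)), u
2. □(p ∧ ¬p), u
3. ¬(□p ∧ □¬p), u
4. p ∧ ¬p, u
5. p, u
6. ¬p, u
Accessibility: uRu
Branch closes: p and ¬p both at u.
Every branch of the negation's tableau closes; the branch above is one of them.

Valid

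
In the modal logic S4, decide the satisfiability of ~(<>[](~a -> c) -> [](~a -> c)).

Satisfiable

1. ~(<>[](~a -> c) -> [](~a -> c)), w0
2. <>[](~a -> c), w0   [~->-rule on 1]
3. ~[](~a -> c), w0   [~->-rule on 1]
4. [](~a -> c), w1   [<>-rule on 2: fresh world w1, w0Rw1]
5. ~a -> c, w1   [[]-rule on 4 via w1Rw1]
6. c, w1   [->-rule on 5 (branches; this branch)]
7. ~(~a -> c), w2   [~[]-rule on 3: fresh world w2, w0Rw2]
8. ~a, w2   [~->-rule on 7]
9. ~c, w2   [~->-rule on 7]
Accessibility: w0Rw0, w0Rw1, w0Rw2, w1Rw1, w2Rw2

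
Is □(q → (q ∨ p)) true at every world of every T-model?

Tableau for the negation ¬□(q → (q ∨ p)):
1. ¬□(q → (q ∨ p)), u
2. ¬(q → (q ∨ p)), v   [¬□-rule on 1: fresh world v, uRv]
3. q, v   [¬→-rule on 2]
4. ¬(q ∨ p), v   [¬→-rule on 2]
5. ¬q, v   [¬∨-rule on 4]
6. ¬p, v   [¬∨-rule on 4]
Accessibility: uRu, uRv, vRv
Branch closes: q and ¬q both at v.
Every branch of the negation's tableau closes; the branch above is one of them.

Valid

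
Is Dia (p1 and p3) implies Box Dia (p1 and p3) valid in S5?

Tableau for the negation not (Dia (p1 and p3) implies Box Dia (p1 and p3)):
1. not (Dia (p1 and p3) implies Box Dia (p1 and p3)), 0
2. Dia (p1 and p3), 0   [neg-implies-rule on 1]
3. not Box Dia (p1 and p3), 0   [neg-implies-rule on 1]
4. p1 and p3, 1   [Dia-rule on 2: fresh world 1, 0R1]
5. p1, 1   [and-rule on 4]
6. p3, 1   [and-rule on 4]
7. not Dia (p1 and p3), 2   [neg-Box-rule on 3: fresh world 2, 0R2]
8. not (p1 and p3), 0   [neg-Dia-rule on 7 via 2R0]
9. not (p1 and p3), 1   [neg-Dia-rule on 7 via 2R1]
10. not (p1 and p3), 2   [neg-Dia-rule on 7 via 2R2]
11. not p3, 0   [neg-and-rule on 8 (branches; this branch)]
12. not p3, 1   [neg-and-rule on 9 (branches; this branch)]
Accessibility: 0R0, 0R1, 0R2, 1R0, 1R1, 1R2, 2R0, 2R1, 2R2
Branch closes: p3 and not p3 both at 1.
All branches of the negation close; one closing branch shown above.

Valid in S5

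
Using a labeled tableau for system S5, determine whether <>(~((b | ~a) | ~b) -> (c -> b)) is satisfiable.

Yes, satisfiable

1. <>(~((b | ~a) | ~b) -> (c -> b)), 0
2. ~((b | ~a) | ~b) -> (c -> b), 1
3. c -> b, 1
4. b, 1
Accessibility: 0R0, 0R1, 1R0, 1R1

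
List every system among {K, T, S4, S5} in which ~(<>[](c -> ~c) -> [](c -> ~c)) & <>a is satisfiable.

S4-tableau for the formula:
1. ~(<>[](c -> ~c) -> [](c -> ~c)) & <>a, 0
2. ~(<>[](c -> ~c) -> [](c -> ~c)), 0
3. <>a, 0
4. <>[](c -> ~c), 0
5. ~[](c -> ~c), 0
6. a, 1
7. [](c -> ~c), 2
8. c -> ~c, 2
9. ~c, 2
10. ~(c -> ~c), 3
11. c, 3
Accessibility: 0R0, 0R1, 0R2, 0R3, 1R1, 2R2, 3R3
Complete open branch: satisfiable in S4, hence also in K, T (this S4-model is also a K-model and a T-model).
S5-tableau for the formula:
1. ~(<>[](c -> ~c) -> [](c -> ~c)) & <>a, 0
2. ~(<>[](c -> ~c) -> [](c -> ~c)), 0
3. <>a, 0
4. <>[](c -> ~c), 0
5. ~[](c -> ~c), 0
6. a, 1
7. [](c -> ~c), 2
8. c -> ~c, 0
9. c -> ~c, 1
10. c -> ~c, 2
11. ~c, 0
12. ~c, 1
13. ~c, 2
14. ~(c -> ~c), 3
15. c, 3
16. c -> ~c, 3
17. ~c, 3
Accessibility: 0R0, 0R1, 0R2, 0R3, 1R0, 1R1, 1R2, 1R3, 2R0, 2R1, 2R2, 2R3, 3R0, 3R1, 3R2, 3R3
Branch closes: c and ~c both at 3.
Every branch closes (one shown): unsatisfiable in S5.

K, T, S4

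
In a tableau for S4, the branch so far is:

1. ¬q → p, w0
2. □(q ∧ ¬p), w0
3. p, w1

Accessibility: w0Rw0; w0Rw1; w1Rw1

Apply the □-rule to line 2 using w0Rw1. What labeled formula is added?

q ∧ ¬p, w1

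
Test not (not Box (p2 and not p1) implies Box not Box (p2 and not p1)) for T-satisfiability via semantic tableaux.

1. not (not Box (p2 and not p1) implies Box not Box (p2 and not p1)), w0
2. not Box (p2 and not p1), w0
3. not Box not Box (p2 and not p1), w0
4. not (p2 and not p1), w1
5. p1, w1
6. Box (p2 and not p1), w2
7. p2 and not p1, w2
8. p2, w2
9. not p1, w2
Accessibility: w0Rw0, w0Rw1, w0Rw2, w1Rw1, w2Rw2

Satisfiable (open branch found)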